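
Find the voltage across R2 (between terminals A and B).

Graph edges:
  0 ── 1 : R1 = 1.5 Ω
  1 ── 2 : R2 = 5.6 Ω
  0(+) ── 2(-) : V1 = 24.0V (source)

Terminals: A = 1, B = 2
R1 and R2 are in series across V1 (node 0 → node 1 → node 2), and the output A–B is taken across R2, so this is a voltage divider.
Series current: I = V1/(R1 + R2) = 24/(1.5 + 5.6) = 24/7.1 = 3.38 A
V_R2 = I × R2 = V1 × R2/(R1 + R2) = 24 × 5.6/7.1 = 18.93 V

Final answer: 18.93 V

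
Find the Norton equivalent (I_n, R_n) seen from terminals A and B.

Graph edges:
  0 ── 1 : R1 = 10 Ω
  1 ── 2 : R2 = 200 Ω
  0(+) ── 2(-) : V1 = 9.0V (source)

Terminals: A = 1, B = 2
Find the Thévenin equivalent first; then I_n = V_th/R_th and R_n = R_th.
Step 1 — V_th is the open-circuit voltage V_A - V_B (nothing connected across the terminals).
Nodal analysis, taking node 2 as the 0 V reference.
Source V1 fixes V_0 = 9 V.
KCL at each unknown node (sum of currents leaving = 0; resistances in Ω):
  Node 1: (V_1 - 9)/10 + (V_1 - 0)/200 = 0
Collecting terms: 0.105 × V_1 = 0.9  =>  V_1 = 8.571 V
V_th = V_1 - V_2 = 8.571 - 0 = 8.571 V
Step 2 — R_th: zero the source — replace V1 by a short circuit (node 2 merges into node 0) — and find the resistance seen between A (node 1) and B (node 0).
Reduce the network between node 1 (A) and node 0 (B) by series/parallel combination:
  Rp1 = R1 ‖ R2 (parallel, both between nodes 0 and 1) = 1/(1/10 + 1/200) = 9.524 Ω
R_th = 9.524 Ω
I_n = V_th/R_th = 8.571/9.524 = 0.9 A, and R_n = R_th = 9.524 Ω

Final answer: I_n = 0.9 A, R_n = 9.524 Ω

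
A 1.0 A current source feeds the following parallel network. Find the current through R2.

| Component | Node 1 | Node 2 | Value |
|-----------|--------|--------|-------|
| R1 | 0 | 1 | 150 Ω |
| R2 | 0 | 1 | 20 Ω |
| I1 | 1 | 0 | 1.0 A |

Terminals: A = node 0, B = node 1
All resistors sit directly between nodes 0 and 1, so they are in parallel and share one voltage V; the full source current 1 A splits among them.
1/R_par = 1/150 + 1/20 = 0.05667 S  =>  R_par = 17.65 Ω
V = I × R_par = 1 × 17.65 = 17.65 V
I_R2 = V/R2 = 17.65/20 = 0.8824 A

Final answer: 0.8824 A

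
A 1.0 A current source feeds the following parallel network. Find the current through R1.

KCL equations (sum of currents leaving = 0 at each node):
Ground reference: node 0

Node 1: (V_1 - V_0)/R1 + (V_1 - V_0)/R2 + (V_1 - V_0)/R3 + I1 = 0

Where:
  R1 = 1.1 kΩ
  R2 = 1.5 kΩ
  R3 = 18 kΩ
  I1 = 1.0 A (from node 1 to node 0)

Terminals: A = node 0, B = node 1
All resistors sit directly between nodes 0 and 1, so they are in parallel and share one voltage V; the full source current 1 A splits among them.
1/R_par = 1/1100 + 1/1500 + 1/18000 = 0.001631 S  =>  R_par = 613 Ω
V = I × R_par = 1 × 613 = 613 V
I_R1 = V/R1 = 613/1100 = 0.5573 A

Final answer: 0.5573 A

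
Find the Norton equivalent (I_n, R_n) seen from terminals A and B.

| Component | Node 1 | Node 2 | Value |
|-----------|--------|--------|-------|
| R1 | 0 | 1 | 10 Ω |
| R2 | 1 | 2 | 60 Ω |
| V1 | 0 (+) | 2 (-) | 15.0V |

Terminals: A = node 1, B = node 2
Find the Thévenin equivalent first; then I_n = V_th/R_th and R_n = R_th.
Step 1 — V_th is the open-circuit voltage V_A - V_B (nothing connected across the terminals).
Nodal analysis, taking node 2 as the 0 V reference.
Source V1 fixes V_0 = 15 V.
KCL at each unknown node (sum of currents leaving = 0; resistances in Ω):
  Node 1: (V_1 - 15)/10 + (V_1 - 0)/60 = 0
Collecting terms: 0.1167 × V_1 = 1.5  =>  V_1 = 12.86 V
V_th = V_1 - V_2 = 12.86 - 0 = 12.86 V
Step 2 — R_th: zero the source — replace V1 by a short circuit (node 2 merges into node 0) — and find the resistance seen between A (node 1) and B (node 0).
Reduce the network between node 1 (A) and node 0 (B) by series/parallel combination:
  Rp1 = R1 ‖ R2 (parallel, both between nodes 0 and 1) = 1/(1/10 + 1/60) = 8.571 Ω
R_th = 8.571 Ω
I_n = V_th/R_th = 12.86/8.571 = 1.5 A, and R_n = R_th = 8.571 Ω

Final answer: I_n = 1.5 A, R_n = 8.571 Ω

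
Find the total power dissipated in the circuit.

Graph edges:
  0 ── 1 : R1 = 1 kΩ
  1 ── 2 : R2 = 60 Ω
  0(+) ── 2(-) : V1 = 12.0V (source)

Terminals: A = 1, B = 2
Nodal analysis, taking node 2 as the 0 V reference.
Source V1 fixes V_0 = 12 V.
KCL at each unknown node (sum of currents leaving = 0; resistances in Ω):
  Node 1: (V_1 - 12)/1000 + (V_1 - 0)/60 = 0
Collecting terms: 0.01767 × V_1 = 0.012  =>  V_1 = 0.6792 V
Power in each resistor, P = (ΔV)²/R:
  P_R1 = (12 - 0.6792)²/1000 = 0.1282 W
  P_R2 = (0.6792 - 0)²/60 = 0.00769 W
P_total = P_R1 + P_R2 = 0.1358 W

Final answer: 0.1358 W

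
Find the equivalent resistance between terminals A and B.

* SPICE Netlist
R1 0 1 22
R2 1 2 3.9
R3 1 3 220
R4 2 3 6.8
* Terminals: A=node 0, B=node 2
Reduce the network between node 0 (A) and node 2 (B) by series/parallel combination:
  Rs1 = R3 + R4 (series, joined only at node 3) = 220 + 6.8 = 226.8 Ω
  Rp1 = R2 ‖ Rs1 (parallel, both between nodes 1 and 2) = 1/(1/3.9 + 1/226.8) = 3.834 Ω
  Rs2 = R1 + Rp1 (series, joined only at node 1) = 22 + 3.834 = 25.83 Ω
R_eq = 25.83 Ω

Final answer: 25.83 Ω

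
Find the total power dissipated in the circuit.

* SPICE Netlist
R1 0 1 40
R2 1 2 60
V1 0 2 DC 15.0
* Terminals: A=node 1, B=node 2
Nodal analysis, taking node 2 as the 0 V reference.
Source V1 fixes V_0 = 15 V.
KCL at each unknown node (sum of currents leaving = 0; resistances in Ω):
  Node 1: (V_1 - 15)/40 + (V_1 - 0)/60 = 0
Collecting terms: 0.04167 × V_1 = 0.375  =>  V_1 = 9 V
Power in each resistor, P = (ΔV)²/R:
  P_R1 = (15 - 9)²/40 = 0.9 W
  P_R2 = (9 - 0)²/60 = 1.35 W
P_total = P_R1 + P_R2 = 2.25 W

Final answer: 2.25 W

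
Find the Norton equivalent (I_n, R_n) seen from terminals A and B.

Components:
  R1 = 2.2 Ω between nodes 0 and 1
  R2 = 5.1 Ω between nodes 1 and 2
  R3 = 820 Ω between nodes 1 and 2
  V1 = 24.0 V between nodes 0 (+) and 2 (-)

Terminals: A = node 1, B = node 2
Find the Thévenin equivalent first; then I_n = V_th/R_th and R_n = R_th.
Step 1 — V_th is the open-circuit voltage V_A - V_B (nothing connected across the terminals).
Nodal analysis, taking node 2 as the 0 V reference.
Source V1 fixes V_0 = 24 V.
KCL at each unknown node (sum of currents leaving = 0; resistances in Ω):
  Node 1: (V_1 - 24)/2.2 + (V_1 - 0)/5.1 + (V_1 - 0)/820 = 0
Collecting terms: 0.6518 × V_1 = 10.91  =>  V_1 = 16.74 V
V_th = V_1 - V_2 = 16.74 - 0 = 16.74 V
Step 2 — R_th: zero the source — replace V1 by a short circuit (node 2 merges into node 0) — and find the resistance seen between A (node 1) and B (node 0).
Reduce the network between node 1 (A) and node 0 (B) by series/parallel combination:
  Rp1 = R1 ‖ R2 ‖ R3 (parallel, all between nodes 0 and 1) = 1/(1/2.2 + 1/5.1 + 1/820) = 1.534 Ω
R_th = 1.534 Ω
I_n = V_th/R_th = 16.74/1.534 = 10.91 A, and R_n = R_th = 1.534 Ω

Final answer: I_n = 10.91 A, R_n = 1.534 Ω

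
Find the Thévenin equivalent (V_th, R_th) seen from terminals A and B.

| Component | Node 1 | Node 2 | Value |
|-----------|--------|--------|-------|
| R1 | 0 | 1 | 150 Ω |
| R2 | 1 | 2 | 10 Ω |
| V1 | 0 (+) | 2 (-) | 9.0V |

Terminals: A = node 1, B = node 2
Step 1 — V_th is the open-circuit voltage V_A - V_B (nothing connected across the terminals).
Nodal analysis, taking node 2 as the 0 V reference.
Source V1 fixes V_0 = 9 V.
KCL at each unknown node (sum of currents leaving = 0; resistances in Ω):
  Node 1: (V_1 - 9)/150 + (V_1 - 0)/10 = 0
Collecting terms: 0.1067 × V_1 = 0.06  =>  V_1 = 0.5625 V
V_th = V_1 - V_2 = 0.5625 - 0 = 0.5625 V
Step 2 — R_th: zero the source — replace V1 by a short circuit (node 2 merges into node 0) — and find the resistance seen between A (node 1) and B (node 0).
Reduce the network between node 1 (A) and node 0 (B) by series/parallel combination:
  Rp1 = R1 ‖ R2 (parallel, both between nodes 0 and 1) = 1/(1/150 + 1/10) = 9.375 Ω
R_th = 9.375 Ω

Final answer: V_th = 0.5625 V, R_th = 9.375 Ω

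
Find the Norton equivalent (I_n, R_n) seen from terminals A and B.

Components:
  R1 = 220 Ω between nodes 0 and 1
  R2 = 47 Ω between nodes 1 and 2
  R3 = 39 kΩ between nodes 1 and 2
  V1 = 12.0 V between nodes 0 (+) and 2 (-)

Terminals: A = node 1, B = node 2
Find the Thévenin equivalent first; then I_n = V_th/R_th and R_n = R_th.
Step 1 — V_th is the open-circuit voltage V_A - V_B (nothing connected across the terminals).
Nodal analysis, taking node 2 as the 0 V reference.
Source V1 fixes V_0 = 12 V.
KCL at each unknown node (sum of currents leaving = 0; resistances in Ω):
  Node 1: (V_1 - 12)/220 + (V_1 - 0)/47 + (V_1 - 0)/39000 = 0
Collecting terms: 0.02585 × V_1 = 0.05455  =>  V_1 = 2.11 V
V_th = V_1 - V_2 = 2.11 - 0 = 2.11 V
Step 2 — R_th: zero the source — replace V1 by a short circuit (node 2 merges into node 0) — and find the resistance seen between A (node 1) and B (node 0).
Reduce the network between node 1 (A) and node 0 (B) by series/parallel combination:
  Rp1 = R1 ‖ R2 ‖ R3 (parallel, all between nodes 0 and 1) = 1/(1/220 + 1/47 + 1/39000) = 38.69 Ω
R_th = 38.69 Ω
I_n = V_th/R_th = 2.11/38.69 = 0.05455 A, and R_n = R_th = 38.69 Ω

Final answer: I_n = 0.05455 A, R_n = 38.69 Ω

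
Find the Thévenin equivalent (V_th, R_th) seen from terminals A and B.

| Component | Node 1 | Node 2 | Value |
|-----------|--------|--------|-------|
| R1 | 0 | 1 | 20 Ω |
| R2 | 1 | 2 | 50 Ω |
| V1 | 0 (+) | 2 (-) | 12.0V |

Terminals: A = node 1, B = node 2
Step 1 — V_th is the open-circuit voltage V_A - V_B (nothing connected across the terminals).
Nodal analysis, taking node 2 as the 0 V reference.
Source V1 fixes V_0 = 12 V.
KCL at each unknown node (sum of currents leaving = 0; resistances in Ω):
  Node 1: (V_1 - 12)/20 + (V_1 - 0)/50 = 0
Collecting terms: 0.07 × V_1 = 0.6  =>  V_1 = 8.571 V
V_th = V_1 - V_2 = 8.571 - 0 = 8.571 V
Step 2 — R_th: zero the source — replace V1 by a short circuit (node 2 merges into node 0) — and find the resistance seen between A (node 1) and B (node 0).
Reduce the network between node 1 (A) and node 0 (B) by series/parallel combination:
  Rp1 = R1 ‖ R2 (parallel, both between nodes 0 and 1) = 1/(1/20 + 1/50) = 14.29 Ω
R_th = 14.29 Ω

Final answer: V_th = 8.571 V, R_th = 14.29 Ω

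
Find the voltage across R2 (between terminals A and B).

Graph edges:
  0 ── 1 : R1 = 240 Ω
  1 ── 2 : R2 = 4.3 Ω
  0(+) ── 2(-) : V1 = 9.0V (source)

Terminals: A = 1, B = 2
R1 and R2 are in series across V1 (node 0 → node 1 → node 2), and the output A–B is taken across R2, so this is a voltage divider.
Series current: I = V1/(R1 + R2) = 9/(240 + 4.3) = 9/244.3 = 0.03684 A
V_R2 = I × R2 = V1 × R2/(R1 + R2) = 9 × 4.3/244.3 = 0.1584 V

Final answer: 0.1584 V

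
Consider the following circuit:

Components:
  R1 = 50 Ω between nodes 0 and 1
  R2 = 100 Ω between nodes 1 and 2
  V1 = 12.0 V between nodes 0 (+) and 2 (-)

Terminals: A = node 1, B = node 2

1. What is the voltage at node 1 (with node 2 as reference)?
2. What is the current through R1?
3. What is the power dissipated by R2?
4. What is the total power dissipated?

Nodal analysis, taking node 2 as the 0 V reference.
Source V1 fixes V_0 = 12 V.
KCL at each unknown node (sum of currents leaving = 0; resistances in Ω):
  Node 1: (V_1 - 12)/50 + (V_1 - 0)/100 = 0
Collecting terms: 0.03 × V_1 = 0.24  =>  V_1 = 8 V
Part 1:
  Read off the nodal solution: V_1 = 8 V
Part 2:
  I_R1 = (V_0 - V_1)/R1 = (12 - 8)/50 = 0.08 A
  Magnitude: I_R1 = 0.08 A
Part 3:
  I_R2 = (V_1 - V_2)/R2 = (8 - 0)/100 = 0.08 A
  P_R2 = I_R2² × R2 = (0.08)² × 100 = 0.64 W
Part 4:
  Power in each resistor, P = (ΔV)²/R:
    P_R1 = (12 - 8)²/50 = 0.32 W
    P_R2 = (8 - 0)²/100 = 0.64 W
  P_total = P_R1 + P_R2 = 0.96 W

Final answers:
1. V_1 = 8 V
2. I_R1 = 0.08 A
3. P_R2 = 0.64 W
4. P_total = 0.96 W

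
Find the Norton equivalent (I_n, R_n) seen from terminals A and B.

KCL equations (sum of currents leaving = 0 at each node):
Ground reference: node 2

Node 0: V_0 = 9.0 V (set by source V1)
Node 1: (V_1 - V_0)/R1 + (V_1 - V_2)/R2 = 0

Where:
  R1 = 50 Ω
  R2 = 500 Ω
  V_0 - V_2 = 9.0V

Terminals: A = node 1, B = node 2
Find the Thévenin equivalent first; then I_n = V_th/R_th and R_n = R_th.
Step 1 — V_th is the open-circuit voltage V_A - V_B (nothing connected across the terminals).
Nodal analysis, taking node 2 as the 0 V reference.
Source V1 fixes V_0 = 9 V.
KCL at each unknown node (sum of currents leaving = 0; resistances in Ω):
  Node 1: (V_1 - 9)/50 + (V_1 - 0)/500 = 0
Collecting terms: 0.022 × V_1 = 0.18  =>  V_1 = 8.182 V
V_th = V_1 - V_2 = 8.182 - 0 = 8.182 V
Step 2 — R_th: zero the source — replace V1 by a short circuit (node 2 merges into node 0) — and find the resistance seen between A (node 1) and B (node 0).
Reduce the network between node 1 (A) and node 0 (B) by series/parallel combination:
  Rp1 = R1 ‖ R2 (parallel, both between nodes 0 and 1) = 1/(1/50 + 1/500) = 45.45 Ω
R_th = 45.45 Ω
I_n = V_th/R_th = 8.182/45.45 = 0.18 A, and R_n = R_th = 45.45 Ω

Final answer: I_n = 0.18 A, R_n = 45.45 Ω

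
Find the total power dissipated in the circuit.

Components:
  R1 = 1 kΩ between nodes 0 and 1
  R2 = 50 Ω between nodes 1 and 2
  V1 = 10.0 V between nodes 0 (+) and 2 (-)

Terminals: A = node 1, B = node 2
Nodal analysis, taking node 2 as the 0 V reference.
Source V1 fixes V_0 = 10 V.
KCL at each unknown node (sum of currents leaving = 0; resistances in Ω):
  Node 1: (V_1 - 10)/1000 + (V_1 - 0)/50 = 0
Collecting terms: 0.021 × V_1 = 0.01  =>  V_1 = 0.4762 V
Power in each resistor, P = (ΔV)²/R:
  P_R1 = (10 - 0.4762)²/1000 = 0.0907 W
  P_R2 = (0.4762 - 0)²/50 = 0.004535 W
P_total = P_R1 + P_R2 = 0.09524 W

Final answer: 0.09524 W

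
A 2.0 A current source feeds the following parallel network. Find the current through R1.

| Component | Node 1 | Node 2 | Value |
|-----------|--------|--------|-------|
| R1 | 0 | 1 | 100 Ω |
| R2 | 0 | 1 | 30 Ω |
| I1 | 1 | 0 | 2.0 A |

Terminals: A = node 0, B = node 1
All resistors sit directly between nodes 0 and 1, so they are in parallel and share one voltage V; the full source current 2 A splits among them.
1/R_par = 1/100 + 1/30 = 0.04333 S  =>  R_par = 23.08 Ω
V = I × R_par = 2 × 23.08 = 46.15 V
I_R1 = V/R1 = 46.15/100 = 0.4615 A

Final answer: 0.4615 A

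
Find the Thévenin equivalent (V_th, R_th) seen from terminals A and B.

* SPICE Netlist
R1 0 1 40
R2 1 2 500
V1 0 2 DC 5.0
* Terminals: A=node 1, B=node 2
Step 1 — V_th is the open-circuit voltage V_A - V_B (nothing connected across the terminals).
Nodal analysis, taking node 2 as the 0 V reference.
Source V1 fixes V_0 = 5 V.
KCL at each unknown node (sum of currents leaving = 0; resistances in Ω):
  Node 1: (V_1 - 5)/40 + (V_1 - 0)/500 = 0
Collecting terms: 0.027 × V_1 = 0.125  =>  V_1 = 4.63 V
V_th = V_1 - V_2 = 4.63 - 0 = 4.63 V
Step 2 — R_th: zero the source — replace V1 by a short circuit (node 2 merges into node 0) — and find the resistance seen between A (node 1) and B (node 0).
Reduce the network between node 1 (A) and node 0 (B) by series/parallel combination:
  Rp1 = R1 ‖ R2 (parallel, both between nodes 0 and 1) = 1/(1/40 + 1/500) = 37.04 Ω
R_th = 37.04 Ω

Final answer: V_th = 4.63 V, R_th = 37.04 Ω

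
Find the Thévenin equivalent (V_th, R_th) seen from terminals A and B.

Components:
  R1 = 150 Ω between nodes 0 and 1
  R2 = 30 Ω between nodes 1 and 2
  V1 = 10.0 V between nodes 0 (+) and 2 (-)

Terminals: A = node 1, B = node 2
Step 1 — V_th is the open-circuit voltage V_A - V_B (nothing connected across the terminals).
Nodal analysis, taking node 2 as the 0 V reference.
Source V1 fixes V_0 = 10 V.
KCL at each unknown node (sum of currents leaving = 0; resistances in Ω):
  Node 1: (V_1 - 10)/150 + (V_1 - 0)/30 = 0
Collecting terms: 0.04 × V_1 = 0.06667  =>  V_1 = 1.667 V
V_th = V_1 - V_2 = 1.667 - 0 = 1.667 V
Step 2 — R_th: zero the source — replace V1 by a short circuit (node 2 merges into node 0) — and find the resistance seen between A (node 1) and B (node 0).
Reduce the network between node 1 (A) and node 0 (B) by series/parallel combination:
  Rp1 = R1 ‖ R2 (parallel, both between nodes 0 and 1) = 1/(1/150 + 1/30) = 25 Ω
R_th = 25 Ω

Final answer: V_th = 1.667 V, R_th = 25 Ω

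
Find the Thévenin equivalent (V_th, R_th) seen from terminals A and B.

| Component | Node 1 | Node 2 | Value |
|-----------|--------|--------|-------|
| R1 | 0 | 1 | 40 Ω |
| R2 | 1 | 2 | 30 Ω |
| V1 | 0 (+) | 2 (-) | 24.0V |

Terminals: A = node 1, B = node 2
Step 1 — V_th is the open-circuit voltage V_A - V_B (nothing connected across the terminals).
Nodal analysis, taking node 2 as the 0 V reference.
Source V1 fixes V_0 = 24 V.
KCL at each unknown node (sum of currents leaving = 0; resistances in Ω):
  Node 1: (V_1 - 24)/40 + (V_1 - 0)/30 = 0
Collecting terms: 0.05833 × V_1 = 0.6  =>  V_1 = 10.29 V
V_th = V_1 - V_2 = 10.29 - 0 = 10.29 V
Step 2 — R_th: zero the source — replace V1 by a short circuit (node 2 merges into node 0) — and find the resistance seen between A (node 1) and B (node 0).
Reduce the network between node 1 (A) and node 0 (B) by series/parallel combination:
  Rp1 = R1 ‖ R2 (parallel, both between nodes 0 and 1) = 1/(1/40 + 1/30) = 17.14 Ω
R_th = 17.14 Ω

Final answer: V_th = 10.29 V, R_th = 17.14 Ω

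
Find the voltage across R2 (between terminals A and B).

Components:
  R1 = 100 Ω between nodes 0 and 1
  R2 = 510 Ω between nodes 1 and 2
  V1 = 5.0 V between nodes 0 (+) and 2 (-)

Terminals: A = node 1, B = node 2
R1 and R2 are in series across V1 (node 0 → node 1 → node 2), and the output A–B is taken across R2, so this is a voltage divider.
Series current: I = V1/(R1 + R2) = 5/(100 + 510) = 5/610 = 0.008197 A
V_R2 = I × R2 = V1 × R2/(R1 + R2) = 5 × 510/610 = 4.18 V

Final answer: 4.18 V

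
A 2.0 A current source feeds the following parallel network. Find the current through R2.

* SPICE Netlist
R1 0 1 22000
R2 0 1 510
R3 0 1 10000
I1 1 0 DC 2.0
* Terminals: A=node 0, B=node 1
All resistors sit directly between nodes 0 and 1, so they are in parallel and share one voltage V; the full source current 2 A splits among them.
1/R_par = 1/22000 + 1/510 + 1/10000 = 0.002106 S  =>  R_par = 474.8 Ω
V = I × R_par = 2 × 474.8 = 949.6 V
I_R2 = V/R2 = 949.6/510 = 1.862 A

Final answer: 1.862 A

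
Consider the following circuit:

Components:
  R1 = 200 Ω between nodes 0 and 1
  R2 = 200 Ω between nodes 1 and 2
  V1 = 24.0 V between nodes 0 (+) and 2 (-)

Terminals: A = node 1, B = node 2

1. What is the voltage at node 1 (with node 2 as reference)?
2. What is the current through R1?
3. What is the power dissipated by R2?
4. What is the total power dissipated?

Nodal analysis, taking node 2 as the 0 V reference.
Source V1 fixes V_0 = 24 V.
KCL at each unknown node (sum of currents leaving = 0; resistances in Ω):
  Node 1: (V_1 - 24)/200 + (V_1 - 0)/200 = 0
Collecting terms: 0.01 × V_1 = 0.12  =>  V_1 = 12 V
Part 1:
  Read off the nodal solution: V_1 = 12 V
Part 2:
  I_R1 = (V_0 - V_1)/R1 = (24 - 12)/200 = 0.06 A
  Magnitude: I_R1 = 0.06 A
Part 3:
  I_R2 = (V_1 - V_2)/R2 = (12 - 0)/200 = 0.06 A
  P_R2 = I_R2² × R2 = (0.06)² × 200 = 0.72 W
Part 4:
  Power in each resistor, P = (ΔV)²/R:
    P_R1 = (24 - 12)²/200 = 0.72 W
    P_R2 = (12 - 0)²/200 = 0.72 W
  P_total = P_R1 + P_R2 = 1.44 W

Final answers:
1. V_1 = 12 V
2. I_R1 = 0.06 A
3. P_R2 = 0.72 W
4. P_total = 1.44 W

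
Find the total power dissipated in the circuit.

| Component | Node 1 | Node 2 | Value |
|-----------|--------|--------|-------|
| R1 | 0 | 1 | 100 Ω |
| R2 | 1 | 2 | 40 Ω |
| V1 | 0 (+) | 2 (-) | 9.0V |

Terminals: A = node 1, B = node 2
Nodal analysis, taking node 2 as the 0 V reference.
Source V1 fixes V_0 = 9 V.
KCL at each unknown node (sum of currents leaving = 0; resistances in Ω):
  Node 1: (V_1 - 9)/100 + (V_1 - 0)/40 = 0
Collecting terms: 0.035 × V_1 = 0.09  =>  V_1 = 2.571 V
Power in each resistor, P = (ΔV)²/R:
  P_R1 = (9 - 2.571)²/100 = 0.4133 W
  P_R2 = (2.571 - 0)²/40 = 0.1653 W
P_total = P_R1 + P_R2 = 0.5786 W

Final answer: 0.5786 W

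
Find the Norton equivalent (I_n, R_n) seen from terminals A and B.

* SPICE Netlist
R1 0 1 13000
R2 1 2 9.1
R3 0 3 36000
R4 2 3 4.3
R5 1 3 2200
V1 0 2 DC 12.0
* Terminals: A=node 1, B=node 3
Find the Thévenin equivalent first; then I_n = V_th/R_th and R_n = R_th.
Step 1 — V_th is the open-circuit voltage V_A - V_B (nothing connected across the terminals).
Nodal analysis, taking node 2 as the 0 V reference.
Source V1 fixes V_0 = 12 V.
KCL at each unknown node (sum of currents leaving = 0; resistances in Ω):
  Node 1: (V_1 - 12)/13000 + (V_1 - 0)/9.1 + (V_1 - V_3)/2200 = 0
  Node 3: (V_3 - 12)/36000 + (V_3 - 0)/4.3 + (V_3 - V_1)/2200 = 0
Collecting terms (coefficients in siemens):
  0.1104·V_1 - 0.0004545·V_3 = 0.0009231
  0.233·V_3 - 0.0004545·V_1 = 0.0003333
Determinant D = (0.1104)(0.233) - (-0.0004545)(-0.0004545) = 0.02573
V_1 = [(0.0009231)(0.233) - (-0.0004545)(0.0003333)]/D = 0.008366 V
V_3 = [(0.1104)(0.0003333) - (0.0009231)(-0.0004545)]/D = 0.001447 V
V_th = V_1 - V_3 = 0.008366 - 0.001447 = 0.006919 V
Step 2 — R_th: zero the source — replace V1 by a short circuit (node 2 merges into node 0) — and find the resistance seen between A (node 1) and B (node 3).
Reduce the network between node 1 (A) and node 3 (B) by series/parallel combination:
  Rp1 = R1 ‖ R2 (parallel, both between nodes 0 and 1) = 1/(1/13000 + 1/9.1) = 9.094 Ω
  Rp2 = R3 ‖ R4 (parallel, both between nodes 0 and 3) = 1/(1/36000 + 1/4.3) = 4.299 Ω
  Rs1 = Rp1 + Rp2 (series, joined only at node 0) = 9.094 + 4.299 = 13.39 Ω
  Rp3 = R5 ‖ Rs1 (parallel, both between nodes 1 and 3) = 1/(1/2200 + 1/13.39) = 13.31 Ω
R_th = 13.31 Ω
I_n = V_th/R_th = 0.006919/13.31 = 0.0005197 A, and R_n = R_th = 13.31 Ω

Final answer: I_n = 0.0005197 A, R_n = 13.31 Ω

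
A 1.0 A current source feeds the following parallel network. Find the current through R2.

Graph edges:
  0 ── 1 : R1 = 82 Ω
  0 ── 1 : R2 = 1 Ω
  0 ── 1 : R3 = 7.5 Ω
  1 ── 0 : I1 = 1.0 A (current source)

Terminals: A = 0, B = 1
All resistors sit directly between nodes 0 and 1, so they are in parallel and share one voltage V; the full source current 1 A splits among them.
1/R_par = 1/82 + 1/1 + 1/7.5 = 1.146 S  =>  R_par = 0.873 Ω
V = I × R_par = 1 × 0.873 = 0.873 V
I_R2 = V/R2 = 0.873/1 = 0.873 A

Final answer: 0.873 A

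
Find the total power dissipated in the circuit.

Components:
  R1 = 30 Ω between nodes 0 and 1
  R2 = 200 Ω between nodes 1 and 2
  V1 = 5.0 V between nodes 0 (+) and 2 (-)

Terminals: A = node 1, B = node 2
Nodal analysis, taking node 2 as the 0 V reference.
Source V1 fixes V_0 = 5 V.
KCL at each unknown node (sum of currents leaving = 0; resistances in Ω):
  Node 1: (V_1 - 5)/30 + (V_1 - 0)/200 = 0
Collecting terms: 0.03833 × V_1 = 0.1667  =>  V_1 = 4.348 V
Power in each resistor, P = (ΔV)²/R:
  P_R1 = (5 - 4.348)²/30 = 0.01418 W
  P_R2 = (4.348 - 0)²/200 = 0.09452 W
P_total = P_R1 + P_R2 = 0.1087 W

Final answer: 0.1087 W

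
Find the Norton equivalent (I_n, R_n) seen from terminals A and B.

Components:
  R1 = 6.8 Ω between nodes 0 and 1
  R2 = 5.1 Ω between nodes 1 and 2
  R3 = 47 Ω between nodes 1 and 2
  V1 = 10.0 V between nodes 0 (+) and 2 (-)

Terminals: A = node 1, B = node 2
Find the Thévenin equivalent first; then I_n = V_th/R_th and R_n = R_th.
Step 1 — V_th is the open-circuit voltage V_A - V_B (nothing connected across the terminals).
Nodal analysis, taking node 2 as the 0 V reference.
Source V1 fixes V_0 = 10 V.
KCL at each unknown node (sum of currents leaving = 0; resistances in Ω):
  Node 1: (V_1 - 10)/6.8 + (V_1 - 0)/5.1 + (V_1 - 0)/47 = 0
Collecting terms: 0.3644 × V_1 = 1.471  =>  V_1 = 4.035 V
V_th = V_1 - V_2 = 4.035 - 0 = 4.035 V
Step 2 — R_th: zero the source — replace V1 by a short circuit (node 2 merges into node 0) — and find the resistance seen between A (node 1) and B (node 0).
Reduce the network between node 1 (A) and node 0 (B) by series/parallel combination:
  Rp1 = R1 ‖ R2 ‖ R3 (parallel, all between nodes 0 and 1) = 1/(1/6.8 + 1/5.1 + 1/47) = 2.744 Ω
R_th = 2.744 Ω
I_n = V_th/R_th = 4.035/2.744 = 1.471 A, and R_n = R_th = 2.744 Ω

Final answer: I_n = 1.471 A, R_n = 2.744 Ω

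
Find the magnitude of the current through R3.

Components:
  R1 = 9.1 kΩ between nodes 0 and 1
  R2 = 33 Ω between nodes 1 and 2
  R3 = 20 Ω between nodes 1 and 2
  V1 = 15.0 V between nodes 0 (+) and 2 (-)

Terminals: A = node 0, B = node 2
Nodal analysis, taking node 2 as the 0 V reference.
Source V1 fixes V_0 = 15 V.
KCL at each unknown node (sum of currents leaving = 0; resistances in Ω):
  Node 1: (V_1 - 15)/9100 + (V_1 - 0)/33 + (V_1 - 0)/20 = 0
Collecting terms: 0.08041 × V_1 = 0.001648  =>  V_1 = 0.0205 V
I_R3 = (V_1 - V_2)/R3 = (0.0205 - 0)/20 = 0.001025 A
|I_R3| = 0.001025 A

Final answer: |I_R3| = 0.001025 A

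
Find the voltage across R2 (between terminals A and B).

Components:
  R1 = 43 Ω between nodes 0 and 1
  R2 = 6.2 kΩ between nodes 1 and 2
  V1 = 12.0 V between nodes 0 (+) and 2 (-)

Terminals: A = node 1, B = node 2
R1 and R2 are in series across V1 (node 0 → node 1 → node 2), and the output A–B is taken across R2, so this is a voltage divider.
Series current: I = V1/(R1 + R2) = 12/(43 + 6200) = 12/6243 = 0.001922 A
V_R2 = I × R2 = V1 × R2/(R1 + R2) = 12 × 6200/6243 = 11.92 V

Final answer: 11.92 V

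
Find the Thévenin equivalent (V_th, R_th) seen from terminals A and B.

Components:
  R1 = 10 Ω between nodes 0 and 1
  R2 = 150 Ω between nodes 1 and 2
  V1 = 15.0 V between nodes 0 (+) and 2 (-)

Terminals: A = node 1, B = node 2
Step 1 — V_th is the open-circuit voltage V_A - V_B (nothing connected across the terminals).
Nodal analysis, taking node 2 as the 0 V reference.
Source V1 fixes V_0 = 15 V.
KCL at each unknown node (sum of currents leaving = 0; resistances in Ω):
  Node 1: (V_1 - 15)/10 + (V_1 - 0)/150 = 0
Collecting terms: 0.1067 × V_1 = 1.5  =>  V_1 = 14.06 V
V_th = V_1 - V_2 = 14.06 - 0 = 14.06 V
Step 2 — R_th: zero the source — replace V1 by a short circuit (node 2 merges into node 0) — and find the resistance seen between A (node 1) and B (node 0).
Reduce the network between node 1 (A) and node 0 (B) by series/parallel combination:
  Rp1 = R1 ‖ R2 (parallel, both between nodes 0 and 1) = 1/(1/10 + 1/150) = 9.375 Ω
R_th = 9.375 Ω

Final answer: V_th = 14.06 V, R_th = 9.375 Ω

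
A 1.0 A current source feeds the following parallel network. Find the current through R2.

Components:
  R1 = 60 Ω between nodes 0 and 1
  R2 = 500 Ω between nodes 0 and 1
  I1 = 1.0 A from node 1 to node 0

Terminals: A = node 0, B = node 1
All resistors sit directly between nodes 0 and 1, so they are in parallel and share one voltage V; the full source current 1 A splits among them.
1/R_par = 1/60 + 1/500 = 0.01867 S  =>  R_par = 53.57 Ω
V = I × R_par = 1 × 53.57 = 53.57 V
I_R2 = V/R2 = 53.57/500 = 0.1071 A

Final answer: 0.1071 A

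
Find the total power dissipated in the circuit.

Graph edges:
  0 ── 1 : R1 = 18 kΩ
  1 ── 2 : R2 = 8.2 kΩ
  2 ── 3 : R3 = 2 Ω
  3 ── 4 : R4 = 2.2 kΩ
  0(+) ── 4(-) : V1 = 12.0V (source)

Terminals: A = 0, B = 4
Nodal analysis, taking node 4 as the 0 V reference.
Source V1 fixes V_0 = 12 V.
KCL at each unknown node (sum of currents leaving = 0; resistances in Ω):
  Node 1: (V_1 - 12)/18000 + (V_1 - V_2)/8200 = 0
  Node 2: (V_2 - V_1)/8200 + (V_2 - V_3)/2 = 0
  Node 3: (V_3 - V_2)/2 + (V_3 - 0)/2200 = 0
Collecting terms (coefficients in siemens):
  0.0001775·V_1 - 0.000122·V_2 = 0.0006667
  0.5001·V_2 - 0.000122·V_1 - 0.5·V_3 = 0
  0.5005·V_3 - 0.5·V_2 = 0
Solving these 3 simultaneous equations (Gaussian elimination) gives:
  V_1 = 4.395 V, V_2 = 0.9304 V, V_3 = 0.9295 V
Power in each resistor, P = (ΔV)²/R:
  P_R1 = (12 - 4.395)²/18000 = 0.003213 W
  P_R2 = (4.395 - 0.9304)²/8200 = 0.001464 W
  P_R3 = (0.9304 - 0.9295)²/2 = 0.000000357 W
  P_R4 = (0.9295 - 0)²/2200 = 0.0003927 W
P_total = P_R1 + P_R2 + P_R3 + P_R4 = 0.00507 W

Final answer: 0.00507 W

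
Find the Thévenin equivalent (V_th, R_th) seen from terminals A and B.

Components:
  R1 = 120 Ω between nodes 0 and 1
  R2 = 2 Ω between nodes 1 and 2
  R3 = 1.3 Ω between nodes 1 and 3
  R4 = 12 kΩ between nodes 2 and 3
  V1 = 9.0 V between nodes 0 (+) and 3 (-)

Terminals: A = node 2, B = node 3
Step 1 — V_th is the open-circuit voltage V_A - V_B (nothing connected across the terminals).
Nodal analysis, taking node 3 as the 0 V reference.
Source V1 fixes V_0 = 9 V.
KCL at each unknown node (sum of currents leaving = 0; resistances in Ω):
  Node 1: (V_1 - 9)/120 + (V_1 - V_2)/2 + (V_1 - 0)/1.3 = 0
  Node 2: (V_2 - V_1)/2 + (V_2 - 0)/12000 = 0
Collecting terms (coefficients in siemens):
  1.278·V_1 - 0.5·V_2 = 0.075
  0.5001·V_2 - 0.5·V_1 = 0
Determinant D = (1.278)(0.5001) - (-0.5)(-0.5) = 0.3889
V_1 = [(0.075)(0.5001) - (-0.5)(0)]/D = 0.09644 V
V_2 = [(1.278)(0) - (0.075)(-0.5)]/D = 0.09643 V
V_th = V_2 - V_3 = 0.09643 - 0 = 0.09643 V
Step 2 — R_th: zero the source — replace V1 by a short circuit (node 3 merges into node 0) — and find the resistance seen between A (node 2) and B (node 0).
Reduce the network between node 2 (A) and node 0 (B) by series/parallel combination:
  Rp1 = R1 ‖ R3 (parallel, both between nodes 0 and 1) = 1/(1/120 + 1/1.3) = 1.286 Ω
  Rs1 = R2 + Rp1 (series, joined only at node 1) = 2 + 1.286 = 3.286 Ω
  Rp2 = R4 ‖ Rs1 (parallel, both between nodes 0 and 2) = 1/(1/12000 + 1/3.286) = 3.285 Ω
R_th = 3.285 Ω

Final answer: V_th = 0.09643 V, R_th = 3.285 Ω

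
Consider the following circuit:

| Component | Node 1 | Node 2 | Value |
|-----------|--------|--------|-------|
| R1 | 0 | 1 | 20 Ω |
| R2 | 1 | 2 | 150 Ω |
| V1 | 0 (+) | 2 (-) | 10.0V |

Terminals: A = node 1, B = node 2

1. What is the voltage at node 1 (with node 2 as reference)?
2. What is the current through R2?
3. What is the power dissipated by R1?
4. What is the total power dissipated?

Nodal analysis, taking node 2 as the 0 V reference.
Source V1 fixes V_0 = 10 V.
KCL at each unknown node (sum of currents leaving = 0; resistances in Ω):
  Node 1: (V_1 - 10)/20 + (V_1 - 0)/150 = 0
Collecting terms: 0.05667 × V_1 = 0.5  =>  V_1 = 8.824 V
Part 1:
  Read off the nodal solution: V_1 = 8.824 V
Part 2:
  I_R2 = (V_1 - V_2)/R2 = (8.824 - 0)/150 = 0.05882 A
  Magnitude: I_R2 = 0.05882 A
Part 3:
  I_R1 = (V_0 - V_1)/R1 = (10 - 8.824)/20 = 0.05882 A
  P_R1 = I_R1² × R1 = (0.05882)² × 20 = 0.0692 W
Part 4:
  Power in each resistor, P = (ΔV)²/R:
    P_R1 = (10 - 8.824)²/20 = 0.0692 W
    P_R2 = (8.824 - 0)²/150 = 0.519 W
  P_total = P_R1 + P_R2 = 0.5882 W

Final answers:
1. V_1 = 8.824 V
2. I_R2 = 0.05882 A
3. P_R1 = 0.0692 W
4. P_total = 0.5882 W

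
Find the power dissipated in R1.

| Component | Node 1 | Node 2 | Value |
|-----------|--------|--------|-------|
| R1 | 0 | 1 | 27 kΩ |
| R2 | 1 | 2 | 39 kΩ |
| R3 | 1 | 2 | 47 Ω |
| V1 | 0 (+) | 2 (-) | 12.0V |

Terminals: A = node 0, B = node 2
Nodal analysis, taking node 2 as the 0 V reference.
Source V1 fixes V_0 = 12 V.
KCL at each unknown node (sum of currents leaving = 0; resistances in Ω):
  Node 1: (V_1 - 12)/27000 + (V_1 - 0)/39000 + (V_1 - 0)/47 = 0
Collecting terms: 0.02134 × V_1 = 0.0004444  =>  V_1 = 0.02083 V
I_R1 = (V_0 - V_1)/R1 = (12 - 0.02083)/27000 = 0.0004437 A
P_R1 = I_R1² × R1 = (0.0004437)² × 27000 = 0.005315 W

Final answer: 0.005315 W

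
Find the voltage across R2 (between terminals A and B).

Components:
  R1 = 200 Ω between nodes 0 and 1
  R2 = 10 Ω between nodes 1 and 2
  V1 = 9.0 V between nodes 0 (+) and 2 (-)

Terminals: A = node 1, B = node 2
R1 and R2 are in series across V1 (node 0 → node 1 → node 2), and the output A–B is taken across R2, so this is a voltage divider.
Series current: I = V1/(R1 + R2) = 9/(200 + 10) = 9/210 = 0.04286 A
V_R2 = I × R2 = V1 × R2/(R1 + R2) = 9 × 10/210 = 0.4286 V

Final answer: 0.4286 V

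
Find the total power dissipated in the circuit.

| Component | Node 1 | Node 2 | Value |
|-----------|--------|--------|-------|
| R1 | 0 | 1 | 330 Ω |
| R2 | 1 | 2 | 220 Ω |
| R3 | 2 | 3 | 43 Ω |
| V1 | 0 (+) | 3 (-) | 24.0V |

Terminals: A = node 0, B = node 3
Nodal analysis, taking node 3 as the 0 V reference.
Source V1 fixes V_0 = 24 V.
KCL at each unknown node (sum of currents leaving = 0; resistances in Ω):
  Node 1: (V_1 - 24)/330 + (V_1 - V_2)/220 = 0
  Node 2: (V_2 - V_1)/220 + (V_2 - 0)/43 = 0
Collecting terms (coefficients in siemens):
  0.007576·V_1 - 0.004545·V_2 = 0.07273
  0.0278·V_2 - 0.004545·V_1 = 0
Determinant D = (0.007576)(0.0278) - (-0.004545)(-0.004545) = 0.00019
V_1 = [(0.07273)(0.0278) - (-0.004545)(0)]/D = 10.64 V
V_2 = [(0.007576)(0) - (0.07273)(-0.004545)]/D = 1.74 V
Power in each resistor, P = (ΔV)²/R:
  P_R1 = (24 - 10.64)²/330 = 0.5405 W
  P_R2 = (10.64 - 1.74)²/220 = 0.3604 W
  P_R3 = (1.74 - 0)²/43 = 0.07043 W
P_total = P_R1 + P_R2 + P_R3 = 0.9713 W

Final answer: 0.9713 W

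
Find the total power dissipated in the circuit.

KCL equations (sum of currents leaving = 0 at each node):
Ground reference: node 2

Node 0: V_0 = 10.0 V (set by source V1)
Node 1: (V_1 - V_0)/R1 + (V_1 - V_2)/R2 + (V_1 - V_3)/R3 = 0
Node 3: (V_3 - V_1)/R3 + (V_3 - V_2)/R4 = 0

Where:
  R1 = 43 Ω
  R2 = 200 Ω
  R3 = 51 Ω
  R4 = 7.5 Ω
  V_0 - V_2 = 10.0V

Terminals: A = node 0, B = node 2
Nodal analysis, taking node 2 as the 0 V reference.
Source V1 fixes V_0 = 10 V.
KCL at each unknown node (sum of currents leaving = 0; resistances in Ω):
  Node 1: (V_1 - 10)/43 + (V_1 - 0)/200 + (V_1 - V_3)/51 = 0
  Node 3: (V_3 - V_1)/51 + (V_3 - 0)/7.5 = 0
Collecting terms (coefficients in siemens):
  0.04786·V_1 - 0.01961·V_3 = 0.2326
  0.1529·V_3 - 0.01961·V_1 = 0
Determinant D = (0.04786)(0.1529) - (-0.01961)(-0.01961) = 0.006936
V_1 = [(0.2326)(0.1529) - (-0.01961)(0)]/D = 5.128 V
V_3 = [(0.04786)(0) - (0.2326)(-0.01961)]/D = 0.6574 V
Power in each resistor, P = (ΔV)²/R:
  P_R1 = (10 - 5.128)²/43 = 0.552 W
  P_R2 = (5.128 - 0)²/200 = 0.1315 W
  P_R3 = (5.128 - 0.6574)²/51 = 0.3919 W
  P_R4 = (0 - 0.6574)²/7.5 = 0.05763 W
P_total = P_R1 + P_R2 + P_R3 + P_R4 = 1.133 W

Final answer: 1.133 W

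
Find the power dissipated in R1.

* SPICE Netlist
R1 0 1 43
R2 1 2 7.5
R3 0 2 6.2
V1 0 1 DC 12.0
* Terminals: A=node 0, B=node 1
Nodal analysis, taking node 1 as the 0 V reference.
Source V1 fixes V_0 = 12 V.
KCL at each unknown node (sum of currents leaving = 0; resistances in Ω):
  Node 2: (V_2 - 0)/7.5 + (V_2 - 12)/6.2 = 0
Collecting terms: 0.2946 × V_2 = 1.935  =>  V_2 = 6.569 V
I_R1 = (V_0 - V_1)/R1 = (12 - 0)/43 = 0.2791 A
P_R1 = I_R1² × R1 = (0.2791)² × 43 = 3.349 W

Final answer: 3.349 W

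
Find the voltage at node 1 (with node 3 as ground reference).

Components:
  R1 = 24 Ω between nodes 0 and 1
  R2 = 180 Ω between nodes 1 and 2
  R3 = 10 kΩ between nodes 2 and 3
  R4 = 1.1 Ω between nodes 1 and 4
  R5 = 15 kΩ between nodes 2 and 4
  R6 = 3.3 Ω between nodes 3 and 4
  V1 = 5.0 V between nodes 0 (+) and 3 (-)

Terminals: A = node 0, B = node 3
Nodal analysis, taking node 3 as the 0 V reference.
Source V1 fixes V_0 = 5 V.
KCL at each unknown node (sum of currents leaving = 0; resistances in Ω):
  Node 1: (V_1 - 5)/24 + (V_1 - V_2)/180 + (V_1 - V_4)/1.1 = 0
  Node 2: (V_2 - V_1)/180 + (V_2 - 0)/10000 + (V_2 - V_4)/15000 = 0
  Node 4: (V_4 - V_1)/1.1 + (V_4 - V_2)/15000 + (V_4 - 0)/3.3 = 0
Collecting terms (coefficients in siemens):
  0.9563·V_1 - 0.005556·V_2 - 0.9091·V_4 = 0.2083
  0.005722·V_2 - 0.005556·V_1 - 0.00006667·V_4 = 0
  1.212·V_4 - 0.9091·V_1 - 0.00006667·V_2 = 0
Solving these 3 simultaneous equations (Gaussian elimination) gives:
  V_1 = 0.7744 V, V_2 = 0.7586 V, V_4 = 0.5808 V
The requested potential is V_1 = 0.7744 V.

Final answer: V_1 = 0.7744 V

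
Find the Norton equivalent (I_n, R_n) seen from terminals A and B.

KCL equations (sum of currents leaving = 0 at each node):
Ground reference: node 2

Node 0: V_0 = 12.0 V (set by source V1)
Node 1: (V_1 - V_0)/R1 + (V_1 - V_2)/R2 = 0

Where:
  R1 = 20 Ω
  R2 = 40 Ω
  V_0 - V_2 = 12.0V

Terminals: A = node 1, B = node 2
Find the Thévenin equivalent first; then I_n = V_th/R_th and R_n = R_th.
Step 1 — V_th is the open-circuit voltage V_A - V_B (nothing connected across the terminals).
Nodal analysis, taking node 2 as the 0 V reference.
Source V1 fixes V_0 = 12 V.
KCL at each unknown node (sum of currents leaving = 0; resistances in Ω):
  Node 1: (V_1 - 12)/20 + (V_1 - 0)/40 = 0
Collecting terms: 0.075 × V_1 = 0.6  =>  V_1 = 8 V
V_th = V_1 - V_2 = 8 - 0 = 8 V
Step 2 — R_th: zero the source — replace V1 by a short circuit (node 2 merges into node 0) — and find the resistance seen between A (node 1) and B (node 0).
Reduce the network between node 1 (A) and node 0 (B) by series/parallel combination:
  Rp1 = R1 ‖ R2 (parallel, both between nodes 0 and 1) = 1/(1/20 + 1/40) = 13.33 Ω
R_th = 13.33 Ω
I_n = V_th/R_th = 8/13.33 = 0.6 A, and R_n = R_th = 13.33 Ω

Final answer: I_n = 0.6 A, R_n = 13.33 Ω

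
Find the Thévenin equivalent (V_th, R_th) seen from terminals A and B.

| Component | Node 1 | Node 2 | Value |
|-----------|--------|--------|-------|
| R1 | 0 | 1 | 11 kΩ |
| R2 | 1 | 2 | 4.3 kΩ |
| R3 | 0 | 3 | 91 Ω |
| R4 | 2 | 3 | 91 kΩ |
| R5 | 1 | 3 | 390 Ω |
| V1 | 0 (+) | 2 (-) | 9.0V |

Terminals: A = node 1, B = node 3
Step 1 — V_th is the open-circuit voltage V_A - V_B (nothing connected across the terminals).
Nodal analysis, taking node 2 as the 0 V reference.
Source V1 fixes V_0 = 9 V.
KCL at each unknown node (sum of currents leaving = 0; resistances in Ω):
  Node 1: (V_1 - 9)/11000 + (V_1 - 0)/4300 + (V_1 - V_3)/390 = 0
  Node 3: (V_3 - 9)/91 + (V_3 - 0)/91000 + (V_3 - V_1)/390 = 0
Collecting terms (coefficients in siemens):
  0.002888·V_1 - 0.002564·V_3 = 0.0008182
  0.01356·V_3 - 0.002564·V_1 = 0.0989
Determinant D = (0.002888)(0.01356) - (-0.002564)(-0.002564) = 0.00003259
V_1 = [(0.0008182)(0.01356) - (-0.002564)(0.0989)]/D = 8.121 V
V_3 = [(0.002888)(0.0989) - (0.0008182)(-0.002564)]/D = 8.827 V
V_th = V_1 - V_3 = 8.121 - 8.827 = -0.7054 V
Step 2 — R_th: zero the source — replace V1 by a short circuit (node 2 merges into node 0) — and find the resistance seen between A (node 1) and B (node 3).
Reduce the network between node 1 (A) and node 3 (B) by series/parallel combination:
  Rp1 = R1 ‖ R2 (parallel, both between nodes 0 and 1) = 1/(1/11000 + 1/4300) = 3092 Ω
  Rp2 = R3 ‖ R4 (parallel, both between nodes 0 and 3) = 1/(1/91 + 1/91000) = 90.91 Ω
  Rs1 = Rp1 + Rp2 (series, joined only at node 0) = 3092 + 90.91 = 3182 Ω
  Rp3 = R5 ‖ Rs1 (parallel, both between nodes 1 and 3) = 1/(1/390 + 1/3182) = 347.4 Ω
R_th = 347.4 Ω

Final answer: V_th = -0.7054 V, R_th = 347.4 Ω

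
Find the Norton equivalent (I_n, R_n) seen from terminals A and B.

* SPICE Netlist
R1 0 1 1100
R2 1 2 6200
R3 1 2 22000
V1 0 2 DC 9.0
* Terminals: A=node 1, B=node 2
Find the Thévenin equivalent first; then I_n = V_th/R_th and R_n = R_th.
Step 1 — V_th is the open-circuit voltage V_A - V_B (nothing connected across the terminals).
Nodal analysis, taking node 2 as the 0 V reference.
Source V1 fixes V_0 = 9 V.
KCL at each unknown node (sum of currents leaving = 0; resistances in Ω):
  Node 1: (V_1 - 9)/1100 + (V_1 - 0)/6200 + (V_1 - 0)/22000 = 0
Collecting terms: 0.001116 × V_1 = 0.008182  =>  V_1 = 7.332 V
V_th = V_1 - V_2 = 7.332 - 0 = 7.332 V
Step 2 — R_th: zero the source — replace V1 by a short circuit (node 2 merges into node 0) — and find the resistance seen between A (node 1) and B (node 0).
Reduce the network between node 1 (A) and node 0 (B) by series/parallel combination:
  Rp1 = R1 ‖ R2 ‖ R3 (parallel, all between nodes 0 and 1) = 1/(1/1100 + 1/6200 + 1/22000) = 896.2 Ω
R_th = 896.2 Ω
I_n = V_th/R_th = 7.332/896.2 = 0.008182 A, and R_n = R_th = 896.2 Ω

Final answer: I_n = 0.008182 A, R_n = 896.2 Ω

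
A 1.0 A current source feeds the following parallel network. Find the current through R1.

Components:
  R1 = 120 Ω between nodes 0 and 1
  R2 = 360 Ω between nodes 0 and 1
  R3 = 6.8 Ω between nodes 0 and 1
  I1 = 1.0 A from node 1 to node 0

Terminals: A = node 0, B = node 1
All resistors sit directly between nodes 0 and 1, so they are in parallel and share one voltage V; the full source current 1 A splits among them.
1/R_par = 1/120 + 1/360 + 1/6.8 = 0.1582 S  =>  R_par = 6.322 Ω
V = I × R_par = 1 × 6.322 = 6.322 V
I_R1 = V/R1 = 6.322/120 = 0.05269 A

Final answer: 0.05269 A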